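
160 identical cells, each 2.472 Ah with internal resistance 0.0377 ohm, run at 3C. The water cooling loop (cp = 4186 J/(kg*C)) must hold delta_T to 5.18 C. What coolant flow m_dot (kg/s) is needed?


Step 1: I = 3 * 2.472 = 7.416 A
Step 2: Q_cell = I^2 * R = 7.416^2 * 0.0377 = 2.0734 W
Step 3: Q_total = 160 * 2.0734 = 331.74 W
Step 4: m_dot = Q_total / (cp * dT) = 331.74 / (4186 * 5.18) = 0.01530 kg/s

0.01530 kg/s


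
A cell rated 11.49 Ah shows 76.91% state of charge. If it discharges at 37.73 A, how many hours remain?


Step 1: remaining = SOC/100 * C_total = 76.91/100 * 11.49 = 8.837 Ah
Step 2: t = remaining / I = 8.837 / 37.73 = 0.2342 hr

0.2342 hr


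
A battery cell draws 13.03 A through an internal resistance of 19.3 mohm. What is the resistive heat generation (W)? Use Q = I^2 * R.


Convert: R = 19.3 mohm = 0.0193 ohm
I^2 = 169.78
Q = 169.78 * 0.0193 = 3.277 W

3.277 W


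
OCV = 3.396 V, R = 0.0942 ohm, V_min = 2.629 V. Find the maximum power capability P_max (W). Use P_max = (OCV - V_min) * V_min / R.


dV = OCV - V_min = 0.767 V (so I_max = dV / R)
P_max = dV * V_min / R = 0.767 * 2.629 / 0.0942 = 21.41 W

21.41 W


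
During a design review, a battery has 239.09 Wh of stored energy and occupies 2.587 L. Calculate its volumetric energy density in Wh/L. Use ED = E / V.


Volumetric ED = 239.09 Wh / 2.587 L = 92.42 Wh/L

92.42 Wh/L


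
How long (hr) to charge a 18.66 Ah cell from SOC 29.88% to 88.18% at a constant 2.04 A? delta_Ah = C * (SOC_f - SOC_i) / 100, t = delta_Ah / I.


delta_Ah = 18.66 * (88.18 - 29.88) / 100 = 10.879 Ah
t = delta_Ah / I = 10.879 / 2.04 = 5.333 hr

5.333 hr


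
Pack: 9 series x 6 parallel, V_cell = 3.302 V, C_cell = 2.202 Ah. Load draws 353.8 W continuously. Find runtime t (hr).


Step 1: E_pack = Ns * V_cell * Np * C_cell = 9 * 3.302 * 6 * 2.202 = 392.63 Wh
Step 2: t = E_pack / P = 392.63 / 353.8 = 1.110 hr

1.110 hr


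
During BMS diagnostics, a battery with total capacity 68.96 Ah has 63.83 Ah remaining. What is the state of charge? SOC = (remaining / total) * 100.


SOC = (remaining / total) * 100 = (63.83 / 68.96) * 100 = 92.56%

92.56%


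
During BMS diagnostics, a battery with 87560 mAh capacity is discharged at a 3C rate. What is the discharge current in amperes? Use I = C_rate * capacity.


Convert: capacity = 87560 mAh = 87.56 Ah
I = C_rate * capacity = 3 * 87.56 = 262.68 A

262.68 A


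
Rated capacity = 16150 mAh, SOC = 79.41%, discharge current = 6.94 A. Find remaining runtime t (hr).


Convert: C_total = 16150 mAh = 16.15 Ah
Step 1: remaining = SOC/100 * C_total = 79.41/100 * 16.15 = 12.825 Ah
Step 2: t = remaining / I = 12.825 / 6.94 = 1.848 hr

1.848 hr


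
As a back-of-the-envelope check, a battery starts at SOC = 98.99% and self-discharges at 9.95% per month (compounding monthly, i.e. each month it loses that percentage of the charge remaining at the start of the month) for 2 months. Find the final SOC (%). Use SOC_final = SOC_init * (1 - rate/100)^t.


decay = (1 - 9.95/100)^2 = 0.8109
SOC_final = 98.99 * 0.8109 = 80.27%

80.27%


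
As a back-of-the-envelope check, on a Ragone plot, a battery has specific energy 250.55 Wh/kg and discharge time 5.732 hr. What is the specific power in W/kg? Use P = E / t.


P_specific = E / t = 250.55 / 5.732 = 43.71 W/kg

43.71 W/kg


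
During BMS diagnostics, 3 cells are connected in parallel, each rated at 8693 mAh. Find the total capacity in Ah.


Convert: C_cell = 8693 mAh = 8.693 Ah
C_total = 3 * 8.693 = 26.079 Ah

26.079 Ah


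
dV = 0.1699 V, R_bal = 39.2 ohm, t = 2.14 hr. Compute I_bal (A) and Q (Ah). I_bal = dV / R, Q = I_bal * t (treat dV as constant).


First, Ohm's law: I_bal = 0.1699 V / 39.2 ohm = 0.0043342 A
Then Q = I * t = 0.0043342 A * 2.14 hr = 0.009275 Ah

I=0.0043342 A, Q=0.009275 Ah


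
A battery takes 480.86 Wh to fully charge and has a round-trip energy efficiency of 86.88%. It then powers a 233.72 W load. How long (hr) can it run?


Step 1: E_discharge = eta/100 * E_charge = 86.88/100 * 480.86 = 417.77 Wh
Step 2: t = E_discharge / P = 417.77 / 233.72 = 1.787 hr

1.787 hr


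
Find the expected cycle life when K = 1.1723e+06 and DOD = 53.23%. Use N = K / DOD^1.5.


Step 1: DOD^1.5 = 53.23^1.5 = 388.36
Step 2: N = 1.1723e+06 / 388.36 = 3019 cycles

3019 cycles


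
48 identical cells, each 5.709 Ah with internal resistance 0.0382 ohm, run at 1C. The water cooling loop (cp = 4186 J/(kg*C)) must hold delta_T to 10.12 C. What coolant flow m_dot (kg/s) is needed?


Step 1: I = 1 * 5.709 = 5.709 A
Step 2: Q_cell = I^2 * R = 5.709^2 * 0.0382 = 1.245 W
Step 3: Q_total = 48 * 1.245 = 59.76 W
Step 4: m_dot = Q_total / (cp * dT) = 59.76 / (4186 * 10.12) = 0.001411 kg/s

0.001411 kg/s


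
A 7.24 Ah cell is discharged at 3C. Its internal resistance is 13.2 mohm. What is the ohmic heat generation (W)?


Convert: R = 13.2 mohm = 0.0132 ohm
Step 1: I = C_rate * capacity = 3 * 7.24 = 21.72 A
Step 2: Q = I^2 * R = 21.72^2 * 0.0132 = 471.76 * 0.0132 = 6.227 W

6.227 W


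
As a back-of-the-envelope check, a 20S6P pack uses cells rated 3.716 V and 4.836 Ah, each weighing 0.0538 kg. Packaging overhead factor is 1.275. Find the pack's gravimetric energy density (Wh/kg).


Step 1: V_pack = 20 * 3.716 = 74.32 V
Step 2: C_pack = 6 * 4.836 = 29.016 Ah
Step 3: E_pack = V_pack * C_pack = 74.32 * 29.016 = 2156.5 Wh
Step 4: m_pack = 20 * 6 * 0.0538 * 1.275 = 8.2314 kg
Step 5: ED = E_pack / m_pack = 2156.5 / 8.2314 = 262.0 Wh/kg

262.0 Wh/kg


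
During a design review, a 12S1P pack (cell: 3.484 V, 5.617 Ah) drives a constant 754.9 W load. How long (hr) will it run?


Step 1: E_pack = Ns * V_cell * Np * C_cell = 12 * 3.484 * 1 * 5.617 = 234.84 Wh
Step 2: t = E_pack / P = 234.84 / 754.9 = 0.3111 hr

0.3111 hr


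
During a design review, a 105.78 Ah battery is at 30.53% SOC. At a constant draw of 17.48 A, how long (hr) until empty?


Step 1: remaining = SOC/100 * C_total = 30.53/100 * 105.78 = 32.295 Ah
Step 2: t = remaining / I = 32.295 / 17.48 = 1.848 hr

1.848 hr


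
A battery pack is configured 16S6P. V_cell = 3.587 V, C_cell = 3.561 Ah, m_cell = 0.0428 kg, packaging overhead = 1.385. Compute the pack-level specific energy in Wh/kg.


Step 1: V_pack = 16 * 3.587 = 57.392 V
Step 2: C_pack = 6 * 3.561 = 21.366 Ah
Step 3: E_pack = V_pack * C_pack = 57.392 * 21.366 = 1226.2 Wh
Step 4: m_pack = 16 * 6 * 0.0428 * 1.385 = 5.6907 kg
Step 5: ED = E_pack / m_pack = 1226.2 / 5.6907 = 215.5 Wh/kg

215.5 Wh/kg


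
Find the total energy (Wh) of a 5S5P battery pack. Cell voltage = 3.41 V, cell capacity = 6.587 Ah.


V_pack = 5 * 3.41 = 17.05 V
C_pack = 5 * 6.587 = 32.935 Ah
E = V_pack * C_pack = 17.05 * 32.935 = 561.5 Wh

561.5 Wh


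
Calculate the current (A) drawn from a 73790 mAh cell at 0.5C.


Convert: capacity = 73790 mAh = 73.79 Ah
At 0.5C: I = 0.5 * 73.79 Ah = 36.895 A

36.895 A


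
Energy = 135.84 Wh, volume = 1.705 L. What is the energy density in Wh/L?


Volumetric ED = 135.84 Wh / 1.705 L = 79.67 Wh/L

79.67 Wh/L


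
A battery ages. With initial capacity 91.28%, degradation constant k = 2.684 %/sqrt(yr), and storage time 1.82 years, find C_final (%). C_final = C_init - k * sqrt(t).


sqrt(t) = sqrt(1.82) = 1.3491
C_final = 91.28 - 2.684 * 1.3491 = 87.66%

87.66%


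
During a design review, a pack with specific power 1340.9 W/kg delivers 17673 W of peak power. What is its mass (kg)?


m = P / SP = 17673 / 1340.9 = 13.18 kg

13.18 kg


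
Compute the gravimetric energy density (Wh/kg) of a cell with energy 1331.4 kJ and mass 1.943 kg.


Convert: E = 1331.4 kJ = 369.83 Wh
ED = E / m = 369.83 / 1.943 = 190.3 Wh/kg

190.3 Wh/kg


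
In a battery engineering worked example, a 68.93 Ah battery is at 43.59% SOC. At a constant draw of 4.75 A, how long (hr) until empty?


Step 1: remaining = SOC/100 * C_total = 43.59/100 * 68.93 = 30.047 Ah
Step 2: t = remaining / I = 30.047 / 4.75 = 6.326 hr

6.326 hr


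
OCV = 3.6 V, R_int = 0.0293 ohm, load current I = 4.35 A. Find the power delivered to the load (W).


Step 1: V_terminal = OCV - I*R = 3.6 - 4.35 * 0.0293 = 3.4725 V
Step 2: P_out = V_terminal * I = 3.4725 * 4.35 = 15.11 W

15.11 W


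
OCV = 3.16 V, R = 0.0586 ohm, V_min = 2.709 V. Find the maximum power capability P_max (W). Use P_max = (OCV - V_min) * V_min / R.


dV = OCV - V_min = 0.451 V (so I_max = dV / R)
P_max = dV * V_min / R = 0.451 * 2.709 / 0.0586 = 20.85 W

20.85 W


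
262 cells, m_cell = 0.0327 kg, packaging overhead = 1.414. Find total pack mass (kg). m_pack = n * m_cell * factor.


m_pack = n * m_cell * overhead = 262 * 0.0327 * 1.414 = 12.11 kg

12.11 kg


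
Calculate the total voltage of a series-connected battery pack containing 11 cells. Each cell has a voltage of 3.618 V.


With 11 cells in series at 3.618 V each, V_pack = 39.798 V

39.798 V


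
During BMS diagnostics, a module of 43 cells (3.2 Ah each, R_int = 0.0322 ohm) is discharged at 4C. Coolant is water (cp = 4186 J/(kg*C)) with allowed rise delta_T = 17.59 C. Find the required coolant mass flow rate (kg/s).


Step 1: I = 4 * 3.2 = 12.8 A
Step 2: Q_cell = I^2 * R = 12.8^2 * 0.0322 = 5.2756 W
Step 3: Q_total = 43 * 5.2756 = 226.85 W
Step 4: m_dot = Q_total / (cp * dT) = 226.85 / (4186 * 17.59) = 0.003081 kg/s

0.003081 kg/s


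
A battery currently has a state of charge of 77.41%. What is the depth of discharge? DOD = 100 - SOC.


Complement of SOC: DOD = 100% - 77.41% = 22.59%

22.59%


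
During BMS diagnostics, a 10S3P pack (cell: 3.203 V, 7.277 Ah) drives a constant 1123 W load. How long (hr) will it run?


Step 1: E_pack = Ns * V_cell * Np * C_cell = 10 * 3.203 * 3 * 7.277 = 699.25 Wh
Step 2: t = E_pack / P = 699.25 / 1123 = 0.6227 hr

0.6227 hr


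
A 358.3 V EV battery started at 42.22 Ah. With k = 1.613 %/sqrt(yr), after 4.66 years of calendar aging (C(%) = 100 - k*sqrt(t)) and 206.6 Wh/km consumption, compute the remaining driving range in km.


Step 1: capacity retention = 100 - 1.613 * sqrt(4.66) = 100 - 1.613 * 2.1587 = 96.518%
Step 2: C_now = 42.22 * 96.518/100 = 40.75 Ah
Step 3: E_pack = V * C_now = 358.3 * 40.75 = 14601 Wh
Step 4: range = E_pack / consumption = 14601 / 206.6 = 70.67 km

70.67 km


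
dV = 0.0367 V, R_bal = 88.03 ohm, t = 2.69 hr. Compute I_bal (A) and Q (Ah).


First, Ohm's law: I_bal = 0.0367 V / 88.03 ohm = 4.1690e-04 A
Then Q = I * t = 4.1690e-04 A * 2.69 hr = 0.001121 Ah

I=4.1690e-04 A, Q=0.001121 Ah


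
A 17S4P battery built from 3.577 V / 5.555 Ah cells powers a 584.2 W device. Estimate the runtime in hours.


Step 1: E_pack = Ns * V_cell * Np * C_cell = 17 * 3.577 * 4 * 5.555 = 1351.2 Wh
Step 2: t = E_pack / P = 1351.2 / 584.2 = 2.313 hr

2.313 hr


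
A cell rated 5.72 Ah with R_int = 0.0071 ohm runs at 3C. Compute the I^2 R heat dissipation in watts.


Step 1: I = C_rate * capacity = 3 * 5.72 = 17.16 A
Step 2: Q = I^2 * R = 17.16^2 * 0.0071 = 294.47 * 0.0071 = 2.091 W

2.091 W


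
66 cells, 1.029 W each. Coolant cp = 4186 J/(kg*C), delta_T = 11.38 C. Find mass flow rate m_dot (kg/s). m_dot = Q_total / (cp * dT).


Q_total = 66 * 1.029 = 67.914 W
m_dot = Q_total / (cp * dT) = 67.914 / (4186 * 11.38) = 0.001426 kg/s

0.001426 kg/s


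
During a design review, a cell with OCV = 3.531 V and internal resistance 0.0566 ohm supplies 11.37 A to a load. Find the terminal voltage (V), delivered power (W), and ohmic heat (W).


Step 1: V_terminal = OCV - I*R = 3.531 - 11.37 * 0.0566 = 2.8875 V
Step 2: P_out = V_terminal * I = 2.8875 * 11.37 = 32.83 W
Step 3: Q = I^2 * R = 11.37^2 * 0.0566 = 7.317 W

V=2.8875 V, P=32.83 W, Q=7.317 W


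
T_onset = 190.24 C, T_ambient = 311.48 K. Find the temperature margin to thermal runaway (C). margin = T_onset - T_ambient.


Convert: T_ambient = 311.48 K = 38.33 C
margin = 190.24 - 38.33 = 151.91 C

151.91 C


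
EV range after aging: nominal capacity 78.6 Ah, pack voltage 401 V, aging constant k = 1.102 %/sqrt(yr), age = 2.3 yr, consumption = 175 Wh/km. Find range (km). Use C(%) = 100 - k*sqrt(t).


Step 1: capacity retention = 100 - 1.102 * sqrt(2.3) = 100 - 1.102 * 1.5166 = 98.329%
Step 2: C_now = 78.6 * 98.329/100 = 77.287 Ah
Step 3: E_pack = V * C_now = 401 * 77.287 = 30992 Wh
Step 4: range = E_pack / consumption = 30992 / 175 = 177.1 km

177.1 km


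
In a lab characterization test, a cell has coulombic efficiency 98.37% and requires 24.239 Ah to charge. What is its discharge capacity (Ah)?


Q_dis = eta/100 * Q_chg = 98.37/100 * 24.239 = 23.84 Ah

23.84 Ah


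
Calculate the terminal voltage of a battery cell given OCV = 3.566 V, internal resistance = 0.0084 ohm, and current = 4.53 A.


IR drop = 4.53 * 0.0084 = 0.038052 V
V = 3.566 - 0.038052 = 3.528 V

3.528 V


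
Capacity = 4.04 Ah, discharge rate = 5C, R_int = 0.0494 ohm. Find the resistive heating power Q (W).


Step 1: I = C_rate * capacity = 5 * 4.04 = 20.2 A
Step 2: Q = I^2 * R = 20.2^2 * 0.0494 = 408.04 * 0.0494 = 20.16 W

20.16 W


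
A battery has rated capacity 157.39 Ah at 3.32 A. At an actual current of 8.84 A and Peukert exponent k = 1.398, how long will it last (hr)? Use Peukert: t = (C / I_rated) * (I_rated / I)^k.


Step 1: t_rated = C / I_rated = 157.39 / 3.32 = 47.407 hr
Step 2: ratio = 3.32 / 8.84 = 0.37557
Step 3: ratio^k = 0.37557^1.398 = 0.25434
Step 4: t = t_rated * ratio^k = 47.407 * 0.25434 = 12.06 hr

12.06 hr


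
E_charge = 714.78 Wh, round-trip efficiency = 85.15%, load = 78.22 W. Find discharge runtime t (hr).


Step 1: E_discharge = eta/100 * E_charge = 85.15/100 * 714.78 = 608.64 Wh
Step 2: t = E_discharge / P = 608.64 / 78.22 = 7.781 hr

7.781 hr


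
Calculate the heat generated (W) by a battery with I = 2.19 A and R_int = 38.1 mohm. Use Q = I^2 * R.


Convert: R = 38.1 mohm = 0.0381 ohm
Q = I^2 * R = 2.19^2 * 0.0381 = 0.1827 W

0.1827 W


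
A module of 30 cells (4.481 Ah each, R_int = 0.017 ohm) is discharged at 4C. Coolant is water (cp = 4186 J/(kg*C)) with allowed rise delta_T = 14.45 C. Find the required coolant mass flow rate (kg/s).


Step 1: I = 4 * 4.481 = 17.924 A
Step 2: Q_cell = I^2 * R = 17.924^2 * 0.017 = 5.4616 W
Step 3: Q_total = 30 * 5.4616 = 163.85 W
Step 4: m_dot = Q_total / (cp * dT) = 163.85 / (4186 * 14.45) = 0.002709 kg/s

0.002709 kg/s


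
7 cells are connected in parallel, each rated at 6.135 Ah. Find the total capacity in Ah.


C_total = 7 * 6.135 = 42.945 Ah

42.945 Ah


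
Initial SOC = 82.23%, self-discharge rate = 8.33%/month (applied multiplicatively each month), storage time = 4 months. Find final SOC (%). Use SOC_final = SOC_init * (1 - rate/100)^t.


Monthly retention factor = 1 - 8.33/100 = 0.9167
Over 4 months: factor^4 = 0.70617
SOC_final = 82.23 * 0.70617 = 58.07%

58.07%


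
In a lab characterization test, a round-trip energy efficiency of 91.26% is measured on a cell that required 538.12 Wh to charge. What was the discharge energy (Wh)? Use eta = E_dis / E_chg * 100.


E_dis = eta/100 * E_chg = 91.26/100 * 538.12 = 491.1 Wh

491.1 Wh


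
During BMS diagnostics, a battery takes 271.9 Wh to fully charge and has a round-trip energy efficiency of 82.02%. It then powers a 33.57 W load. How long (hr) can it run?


Step 1: E_discharge = eta/100 * E_charge = 82.02/100 * 271.9 = 223.01 Wh
Step 2: t = E_discharge / P = 223.01 / 33.57 = 6.643 hr

6.643 hr


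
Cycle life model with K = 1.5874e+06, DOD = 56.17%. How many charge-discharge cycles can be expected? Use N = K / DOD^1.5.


DOD^1.5 = 420.98
N = K / DOD^1.5 = 1.5874e+06 / 420.98 = 3771

3771 cycles


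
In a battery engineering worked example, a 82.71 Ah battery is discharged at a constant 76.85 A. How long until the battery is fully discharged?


t = capacity / current = 82.71 / 76.85 = 1.076 hr

1.076 hr


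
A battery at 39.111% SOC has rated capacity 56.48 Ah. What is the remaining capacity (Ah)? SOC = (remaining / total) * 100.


remaining = SOC / 100 * total = 39.111 / 100 * 56.48 = 22.09 Ah

22.09 Ah


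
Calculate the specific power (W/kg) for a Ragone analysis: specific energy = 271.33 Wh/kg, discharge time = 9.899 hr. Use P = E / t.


Specific power = 271.33 Wh/kg / 9.899 hr = 27.41 W/kg

27.41 W/kg


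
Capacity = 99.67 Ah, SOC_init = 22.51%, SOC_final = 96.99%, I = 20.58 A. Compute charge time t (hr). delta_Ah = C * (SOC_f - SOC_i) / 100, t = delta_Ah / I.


delta_Ah = 99.67 * (96.99 - 22.51) / 100 = 74.234 Ah
t = delta_Ah / I = 74.234 / 20.58 = 3.607 hr

3.607 hr


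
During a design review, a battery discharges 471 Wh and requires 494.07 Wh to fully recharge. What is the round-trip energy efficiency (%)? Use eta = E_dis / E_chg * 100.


eta_e = E_dis / E_chg * 100 = 471 / 494.07 * 100 = 95.33%

95.33%


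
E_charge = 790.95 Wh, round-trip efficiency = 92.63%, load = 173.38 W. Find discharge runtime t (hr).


Step 1: E_discharge = eta/100 * E_charge = 92.63/100 * 790.95 = 732.66 Wh
Step 2: t = E_discharge / P = 732.66 / 173.38 = 4.226 hr

4.226 hr


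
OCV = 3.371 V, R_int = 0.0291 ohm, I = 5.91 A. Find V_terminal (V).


V = OCV - I*R = 3.371 - 5.91 * 0.0291 = 3.199 V

3.199 V


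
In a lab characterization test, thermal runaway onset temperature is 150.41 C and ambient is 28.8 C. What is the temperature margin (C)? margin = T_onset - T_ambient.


margin = T_onset - T_ambient = 150.41 - 28.8 = 121.61 C

121.61 C


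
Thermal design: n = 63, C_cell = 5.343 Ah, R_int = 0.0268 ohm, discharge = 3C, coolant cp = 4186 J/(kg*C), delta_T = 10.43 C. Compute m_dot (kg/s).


Step 1: I = 3 * 5.343 = 16.029 A
Step 2: Q_cell = I^2 * R = 16.029^2 * 0.0268 = 6.8857 W
Step 3: Q_total = 63 * 6.8857 = 433.8 W
Step 4: m_dot = Q_total / (cp * dT) = 433.8 / (4186 * 10.43) = 0.009936 kg/s

0.009936 kg/s


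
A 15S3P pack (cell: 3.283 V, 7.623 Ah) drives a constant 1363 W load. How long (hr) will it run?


Step 1: E_pack = Ns * V_cell * Np * C_cell = 15 * 3.283 * 3 * 7.623 = 1126.2 Wh
Step 2: t = E_pack / P = 1126.2 / 1363 = 0.8263 hr

0.8263 hr


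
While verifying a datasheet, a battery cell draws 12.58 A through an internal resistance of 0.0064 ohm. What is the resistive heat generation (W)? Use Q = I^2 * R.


Q = I^2 * R = 12.58^2 * 0.0064 = 1.013 W

1.013 W


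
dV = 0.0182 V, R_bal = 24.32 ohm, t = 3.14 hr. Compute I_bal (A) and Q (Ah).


I_bal = dV / R = 0.0182 / 24.32 = 7.4836e-04 A
Q = I_bal * t = 7.4836e-04 * 3.14 = 0.002350 Ah

I=7.4836e-04 A, Q=0.002350 Ah


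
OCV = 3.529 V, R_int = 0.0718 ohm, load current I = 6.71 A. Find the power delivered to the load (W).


Step 1: V_terminal = OCV - I*R = 3.529 - 6.71 * 0.0718 = 3.0472 V
Step 2: P_out = V_terminal * I = 3.0472 * 6.71 = 20.45 W

20.45 W


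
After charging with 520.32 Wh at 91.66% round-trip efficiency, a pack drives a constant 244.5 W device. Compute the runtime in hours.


Step 1: E_discharge = eta/100 * E_charge = 91.66/100 * 520.32 = 476.93 Wh
Step 2: t = E_discharge / P = 476.93 / 244.5 = 1.951 hr

1.951 hr


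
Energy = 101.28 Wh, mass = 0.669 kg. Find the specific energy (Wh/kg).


Specific energy = 101.28 Wh / 0.669 kg = 151.4 Wh/kg

151.4 Wh/kg


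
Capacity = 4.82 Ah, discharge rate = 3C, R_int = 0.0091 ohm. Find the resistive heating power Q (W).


Step 1: I = C_rate * capacity = 3 * 4.82 = 14.46 A
Step 2: Q = I^2 * R = 14.46^2 * 0.0091 = 209.09 * 0.0091 = 1.903 W

1.903 W


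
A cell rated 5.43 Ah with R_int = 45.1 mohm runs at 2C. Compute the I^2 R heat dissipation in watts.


Convert: R = 45.1 mohm = 0.0451 ohm
Step 1: I = C_rate * capacity = 2 * 5.43 = 10.86 A
Step 2: Q = I^2 * R = 10.86^2 * 0.0451 = 117.94 * 0.0451 = 5.319 W

5.319 W


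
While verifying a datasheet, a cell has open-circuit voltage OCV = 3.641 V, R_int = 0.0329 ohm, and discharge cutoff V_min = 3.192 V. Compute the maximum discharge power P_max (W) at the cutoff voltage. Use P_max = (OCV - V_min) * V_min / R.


dV = OCV - V_min = 0.449 V (so I_max = dV / R)
P_max = dV * V_min / R = 0.449 * 3.192 / 0.0329 = 43.56 W

43.56 W


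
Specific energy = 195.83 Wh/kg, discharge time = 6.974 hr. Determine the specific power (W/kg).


Specific power = 195.83 Wh/kg / 6.974 hr = 28.08 W/kg

28.08 W/kg


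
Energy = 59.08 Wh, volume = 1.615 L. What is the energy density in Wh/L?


Volumetric ED = 59.08 Wh / 1.615 L = 36.58 Wh/L

36.58 Wh/L


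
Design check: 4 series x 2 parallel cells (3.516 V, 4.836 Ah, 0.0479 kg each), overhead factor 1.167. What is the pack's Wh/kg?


Step 1: V_pack = 4 * 3.516 = 14.064 V
Step 2: C_pack = 2 * 4.836 = 9.672 Ah
Step 3: E_pack = V_pack * C_pack = 14.064 * 9.672 = 136.03 Wh
Step 4: m_pack = 4 * 2 * 0.0479 * 1.167 = 0.44719 kg
Step 5: ED = E_pack / m_pack = 136.03 / 0.44719 = 304.2 Wh/kg

304.2 Wh/kg


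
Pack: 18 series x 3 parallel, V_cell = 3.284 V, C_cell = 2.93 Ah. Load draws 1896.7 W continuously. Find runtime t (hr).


Step 1: E_pack = Ns * V_cell * Np * C_cell = 18 * 3.284 * 3 * 2.93 = 519.59 Wh
Step 2: t = E_pack / P = 519.59 / 1896.7 = 0.2739 hr

0.2739 hr


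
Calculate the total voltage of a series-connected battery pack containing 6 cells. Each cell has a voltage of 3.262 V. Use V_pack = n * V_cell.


With 6 cells in series at 3.262 V each, V_pack = 19.572 V

19.572 V


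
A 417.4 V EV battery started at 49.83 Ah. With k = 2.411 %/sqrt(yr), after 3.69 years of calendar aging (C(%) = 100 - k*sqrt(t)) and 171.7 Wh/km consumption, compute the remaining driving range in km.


Step 1: capacity retention = 100 - 2.411 * sqrt(3.69) = 100 - 2.411 * 1.9209 = 95.369%
Step 2: C_now = 49.83 * 95.369/100 = 47.522 Ah
Step 3: E_pack = V * C_now = 417.4 * 47.522 = 19836 Wh
Step 4: range = E_pack / consumption = 19836 / 171.7 = 115.5 km

115.5 km


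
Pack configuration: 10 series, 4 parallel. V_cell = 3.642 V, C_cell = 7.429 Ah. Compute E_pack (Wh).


E = Ns * Vcell * Np * Ccell = 10 * 3.642 * 4 * 7.429 = 1082 Wh

1082 Wh


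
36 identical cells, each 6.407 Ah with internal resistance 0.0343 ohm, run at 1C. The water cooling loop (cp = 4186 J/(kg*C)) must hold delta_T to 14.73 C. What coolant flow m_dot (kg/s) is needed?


Step 1: I = 1 * 6.407 = 6.407 A
Step 2: Q_cell = I^2 * R = 6.407^2 * 0.0343 = 1.408 W
Step 3: Q_total = 36 * 1.408 = 50.688 W
Step 4: m_dot = Q_total / (cp * dT) = 50.688 / (4186 * 14.73) = 8.221e-04 kg/s

8.221e-04 kg/s


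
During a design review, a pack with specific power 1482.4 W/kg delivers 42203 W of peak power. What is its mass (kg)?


m = P / SP = 42203 / 1482.4 = 28.47 kg

28.47 kg


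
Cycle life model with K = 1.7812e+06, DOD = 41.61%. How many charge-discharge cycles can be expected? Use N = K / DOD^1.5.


Step 1: DOD^1.5 = 41.61^1.5 = 268.41
Step 2: N = 1.7812e+06 / 268.41 = 6636 cycles

6636 cycles


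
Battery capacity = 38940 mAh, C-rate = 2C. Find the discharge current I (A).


Convert: capacity = 38940 mAh = 38.94 Ah
I = C_rate * capacity = 2 * 38.94 = 77.88 A

77.88 A


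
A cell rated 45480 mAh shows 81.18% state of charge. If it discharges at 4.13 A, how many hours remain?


Convert: C_total = 45480 mAh = 45.48 Ah
Step 1: remaining = SOC/100 * C_total = 81.18/100 * 45.48 = 36.921 Ah
Step 2: t = remaining / I = 36.921 / 4.13 = 8.940 hr

8.940 hr


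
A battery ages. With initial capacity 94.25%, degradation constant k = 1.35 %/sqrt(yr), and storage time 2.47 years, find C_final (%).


sqrt(t) = sqrt(2.47) = 1.5716
C_final = 94.25 - 1.35 * 1.5716 = 92.13%

92.13%


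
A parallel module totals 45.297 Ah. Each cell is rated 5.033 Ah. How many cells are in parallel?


n = C_total / C_cell = 45.297 / 5.033 = 9

9


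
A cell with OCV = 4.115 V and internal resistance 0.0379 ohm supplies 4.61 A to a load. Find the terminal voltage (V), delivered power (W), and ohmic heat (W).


Step 1: V_terminal = OCV - I*R = 4.115 - 4.61 * 0.0379 = 3.9403 V
Step 2: P_out = V_terminal * I = 3.9403 * 4.61 = 18.16 W
Step 3: Q = I^2 * R = 4.61^2 * 0.0379 = 0.8055 W

V=3.9403 V, P=18.16 W, Q=0.8055 W


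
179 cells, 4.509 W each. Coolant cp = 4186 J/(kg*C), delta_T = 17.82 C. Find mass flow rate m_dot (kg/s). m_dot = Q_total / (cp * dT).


Q_total = 179 * 4.509 = 807.11 W
m_dot = Q_total / (cp * dT) = 807.11 / (4186 * 17.82) = 0.01082 kg/s

0.01082 kg/s


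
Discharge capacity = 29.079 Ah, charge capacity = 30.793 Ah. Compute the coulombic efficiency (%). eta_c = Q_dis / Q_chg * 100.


Coulombic efficiency = 29.079/30.793 * 100% = 94.43%

94.43%


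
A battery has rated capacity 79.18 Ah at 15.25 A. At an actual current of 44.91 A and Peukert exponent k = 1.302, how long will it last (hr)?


t_rated = C / I_rated = 79.18 / 15.25 = 5.1921 hr
(I_rated/I)^k = (0.33957)^1.302 = 0.24506
t = t_rated * (I_rated/I)^k = 5.1921 * 0.24506 = 1.272 hr

1.272 hr


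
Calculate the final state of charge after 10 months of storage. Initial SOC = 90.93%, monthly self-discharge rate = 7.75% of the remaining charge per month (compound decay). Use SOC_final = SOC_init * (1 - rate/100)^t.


Monthly retention factor = 1 - 7.75/100 = 0.9225
Over 10 months: factor^10 = 0.44634
SOC_final = 90.93 * 0.44634 = 40.59%

40.59%


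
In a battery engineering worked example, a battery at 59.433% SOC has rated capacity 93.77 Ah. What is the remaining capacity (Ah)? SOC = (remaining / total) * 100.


remaining = SOC / 100 * total = 59.433 / 100 * 93.77 = 55.73 Ah

55.73 Ah


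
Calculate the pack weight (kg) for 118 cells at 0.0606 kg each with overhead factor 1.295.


Cell mass sum = 118 * 0.0606 = 7.1508 kg
With overhead 1.295: m_pack = 7.1508 * 1.295 = 9.260 kg

9.260 kg


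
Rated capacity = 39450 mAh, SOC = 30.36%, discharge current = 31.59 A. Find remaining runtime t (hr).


Convert: C_total = 39450 mAh = 39.45 Ah
Step 1: remaining = SOC/100 * C_total = 30.36/100 * 39.45 = 11.977 Ah
Step 2: t = remaining / I = 11.977 / 31.59 = 0.3791 hr

0.3791 hr


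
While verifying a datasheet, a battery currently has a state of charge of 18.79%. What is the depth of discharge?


DOD = 100 - SOC = 100 - 18.79 = 81.21%

81.21%


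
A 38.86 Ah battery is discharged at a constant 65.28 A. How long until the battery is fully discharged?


Runtime = 38.86 Ah / 65.28 A = 0.5953 hr

0.5953 hr


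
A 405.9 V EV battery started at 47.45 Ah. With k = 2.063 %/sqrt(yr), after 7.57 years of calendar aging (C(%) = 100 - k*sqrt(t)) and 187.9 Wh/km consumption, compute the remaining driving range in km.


Step 1: capacity retention = 100 - 2.063 * sqrt(7.57) = 100 - 2.063 * 2.7514 = 94.324%
Step 2: C_now = 47.45 * 94.324/100 = 44.757 Ah
Step 3: E_pack = V * C_now = 405.9 * 44.757 = 18167 Wh
Step 4: range = E_pack / consumption = 18167 / 187.9 = 96.68 km

96.68 km


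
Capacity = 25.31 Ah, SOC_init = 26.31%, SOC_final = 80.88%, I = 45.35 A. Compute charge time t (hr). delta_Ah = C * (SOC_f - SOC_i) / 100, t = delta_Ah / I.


delta_Ah = 25.31 * (80.88 - 26.31) / 100 = 13.812 Ah
t = delta_Ah / I = 13.812 / 45.35 = 0.3046 hr

0.3046 hr


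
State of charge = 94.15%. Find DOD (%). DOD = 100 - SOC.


DOD = 100 - SOC = 100 - 94.15 = 5.85%

5.85%


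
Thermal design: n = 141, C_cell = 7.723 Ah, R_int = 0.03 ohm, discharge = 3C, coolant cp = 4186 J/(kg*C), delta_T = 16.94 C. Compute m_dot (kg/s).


Step 1: I = 3 * 7.723 = 23.169 A
Step 2: Q_cell = I^2 * R = 23.169^2 * 0.03 = 16.104 W
Step 3: Q_total = 141 * 16.104 = 2270.7 W
Step 4: m_dot = Q_total / (cp * dT) = 2270.7 / (4186 * 16.94) = 0.03202 kg/s

0.03202 kg/s


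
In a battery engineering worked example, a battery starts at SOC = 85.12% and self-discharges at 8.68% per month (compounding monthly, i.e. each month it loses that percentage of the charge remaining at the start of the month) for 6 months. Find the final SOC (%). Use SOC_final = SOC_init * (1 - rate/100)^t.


decay = (1 - 8.68/100)^6 = 0.57996
SOC_final = 85.12 * 0.57996 = 49.37%

49.37%


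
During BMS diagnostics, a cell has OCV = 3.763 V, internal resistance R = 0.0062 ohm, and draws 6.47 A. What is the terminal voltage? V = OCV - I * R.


IR drop = 6.47 * 0.0062 = 0.040114 V
V = 3.763 - 0.040114 = 3.723 V

3.723 V


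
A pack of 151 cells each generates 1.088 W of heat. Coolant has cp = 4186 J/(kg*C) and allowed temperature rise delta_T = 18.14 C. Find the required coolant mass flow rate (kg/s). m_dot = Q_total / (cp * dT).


Q_total = 151 * 1.088 = 164.29 W
m_dot = Q_total / (cp * dT) = 164.29 / (4186 * 18.14) = 0.002164 kg/s

0.002164 kg/s


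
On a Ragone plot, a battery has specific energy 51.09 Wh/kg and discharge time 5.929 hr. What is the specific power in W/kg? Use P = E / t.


Specific power = 51.09 Wh/kg / 5.929 hr = 8.617 W/kg

8.617 W/kg


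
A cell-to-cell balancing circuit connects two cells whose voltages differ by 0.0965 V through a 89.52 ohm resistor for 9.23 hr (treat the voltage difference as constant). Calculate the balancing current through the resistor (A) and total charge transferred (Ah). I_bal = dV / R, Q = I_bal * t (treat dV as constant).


I_bal = dV / R = 0.0965 / 89.52 = 0.001078 A
Q = I_bal * t = 0.001078 * 9.23 = 0.009950 Ah

I=0.001078 A, Q=0.009950 Ah


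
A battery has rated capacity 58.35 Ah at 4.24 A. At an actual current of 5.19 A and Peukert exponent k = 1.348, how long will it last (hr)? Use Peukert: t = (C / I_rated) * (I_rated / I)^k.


t_rated = C / I_rated = 58.35 / 4.24 = 13.762 hr
(I_rated/I)^k = (0.81696)^1.348 = 0.76146
t = t_rated * (I_rated/I)^k = 13.762 * 0.76146 = 10.48 hr

10.48 hr


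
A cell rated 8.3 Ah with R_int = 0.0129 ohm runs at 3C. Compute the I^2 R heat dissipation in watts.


Step 1: I = C_rate * capacity = 3 * 8.3 = 24.9 A
Step 2: Q = I^2 * R = 24.9^2 * 0.0129 = 620.01 * 0.0129 = 7.998 W

7.998 W


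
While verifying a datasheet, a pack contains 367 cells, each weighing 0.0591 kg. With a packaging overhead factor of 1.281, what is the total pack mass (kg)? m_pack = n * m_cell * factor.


Cell mass sum = 367 * 0.0591 = 21.69 kg
With overhead 1.281: m_pack = 21.69 * 1.281 = 27.78 kg

27.78 kg


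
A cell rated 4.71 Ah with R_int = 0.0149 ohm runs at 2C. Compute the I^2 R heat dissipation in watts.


Step 1: I = C_rate * capacity = 2 * 4.71 = 9.42 A
Step 2: Q = I^2 * R = 9.42^2 * 0.0149 = 88.736 * 0.0149 = 1.322 W

1.322 W


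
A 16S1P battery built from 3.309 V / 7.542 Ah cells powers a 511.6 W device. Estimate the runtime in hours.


Step 1: E_pack = Ns * V_cell * Np * C_cell = 16 * 3.309 * 1 * 7.542 = 399.3 Wh
Step 2: t = E_pack / P = 399.3 / 511.6 = 0.7805 hr

0.7805 hr


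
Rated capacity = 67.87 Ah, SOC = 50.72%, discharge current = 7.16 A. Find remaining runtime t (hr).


Step 1: remaining = SOC/100 * C_total = 50.72/100 * 67.87 = 34.424 Ah
Step 2: t = remaining / I = 34.424 / 7.16 = 4.808 hr

4.808 hr


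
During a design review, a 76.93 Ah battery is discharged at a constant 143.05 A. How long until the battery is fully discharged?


t = capacity / current = 76.93 / 143.05 = 0.5378 hr

0.5378 hr


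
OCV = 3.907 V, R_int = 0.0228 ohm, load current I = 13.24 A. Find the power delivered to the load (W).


Step 1: V_terminal = OCV - I*R = 3.907 - 13.24 * 0.0228 = 3.6051 V
Step 2: P_out = V_terminal * I = 3.6051 * 13.24 = 47.73 W

47.73 W


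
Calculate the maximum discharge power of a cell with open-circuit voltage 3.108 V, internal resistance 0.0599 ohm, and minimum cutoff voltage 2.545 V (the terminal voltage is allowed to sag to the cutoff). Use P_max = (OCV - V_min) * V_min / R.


P_max = (OCV - V_min) * V_min / R = (3.108 - 2.545) * 2.545 / 0.0599 = 0.563 * 2.545 / 0.0599 = 23.92 W

23.92 W


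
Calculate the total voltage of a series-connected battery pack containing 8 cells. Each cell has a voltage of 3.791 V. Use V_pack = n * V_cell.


V_pack = n * V_cell = 8 * 3.791 = 30.328 V

30.328 V


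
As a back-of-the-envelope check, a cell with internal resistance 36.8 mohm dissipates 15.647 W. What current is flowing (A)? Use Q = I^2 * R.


Convert: R = 36.8 mohm = 0.0368 ohm
I = sqrt(Q / R) = sqrt(15.647 / 0.0368) = sqrt(425.19) = 20.62 A

20.62 A


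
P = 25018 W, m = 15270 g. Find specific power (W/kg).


Convert: m = 15270 g = 15.27 kg
Specific power = 25018 W / 15.27 kg = 1638 W/kg

1638 W/kg


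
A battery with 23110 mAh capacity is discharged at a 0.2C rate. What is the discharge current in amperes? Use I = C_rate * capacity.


Convert: capacity = 23110 mAh = 23.11 Ah
I = C_rate * capacity = 0.2 * 23.11 = 4.622 A

4.622 A


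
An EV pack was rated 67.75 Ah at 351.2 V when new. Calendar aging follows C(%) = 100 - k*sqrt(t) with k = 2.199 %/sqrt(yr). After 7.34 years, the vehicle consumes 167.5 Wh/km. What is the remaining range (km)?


Step 1: capacity retention = 100 - 2.199 * sqrt(7.34) = 100 - 2.199 * 2.7092 = 94.042%
Step 2: C_now = 67.75 * 94.042/100 = 63.713 Ah
Step 3: E_pack = V * C_now = 351.2 * 63.713 = 22376 Wh
Step 4: range = E_pack / consumption = 22376 / 167.5 = 133.6 km

133.6 km


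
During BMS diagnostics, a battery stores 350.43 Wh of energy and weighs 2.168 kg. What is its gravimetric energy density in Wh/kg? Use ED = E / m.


Specific energy = 350.43 Wh / 2.168 kg = 161.6 Wh/kg

161.6 Wh/kg


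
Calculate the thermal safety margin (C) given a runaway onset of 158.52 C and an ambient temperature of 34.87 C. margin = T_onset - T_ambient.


Safety margin = 158.52 C - 34.87 C = 123.65 C

123.65 C


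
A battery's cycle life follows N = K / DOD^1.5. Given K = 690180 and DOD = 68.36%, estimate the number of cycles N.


Step 1: DOD^1.5 = 68.36^1.5 = 565.2
Step 2: N = 690180 / 565.2 = 1221 cycles

1221 cycles


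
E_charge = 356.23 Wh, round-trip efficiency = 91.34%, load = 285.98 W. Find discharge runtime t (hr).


Step 1: E_discharge = eta/100 * E_charge = 91.34/100 * 356.23 = 325.38 Wh
Step 2: t = E_discharge / P = 325.38 / 285.98 = 1.138 hr

1.138 hr


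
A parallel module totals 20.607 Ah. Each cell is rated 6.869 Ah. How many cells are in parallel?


n = C_total / C_cell = 20.607 / 6.869 = 3

3


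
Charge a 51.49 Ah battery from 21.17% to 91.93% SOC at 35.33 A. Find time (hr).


Step 1: dSOC = 91.93% - 21.17% = 70.76%
Step 2: delta_Ah = 51.49 * 70.76 / 100 = 36.434 Ah
Step 3: t = 36.434 / 35.33 = 1.031 hr

1.031 hr


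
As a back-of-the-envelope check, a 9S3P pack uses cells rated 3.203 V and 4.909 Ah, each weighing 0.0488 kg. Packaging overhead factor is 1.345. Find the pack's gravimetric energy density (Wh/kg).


Step 1: V_pack = 9 * 3.203 = 28.827 V
Step 2: C_pack = 3 * 4.909 = 14.727 Ah
Step 3: E_pack = V_pack * C_pack = 28.827 * 14.727 = 424.54 Wh
Step 4: m_pack = 9 * 3 * 0.0488 * 1.345 = 1.7722 kg
Step 5: ED = E_pack / m_pack = 424.54 / 1.7722 = 239.6 Wh/kg

239.6 Wh/kg


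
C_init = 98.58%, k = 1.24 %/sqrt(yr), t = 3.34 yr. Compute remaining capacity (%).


sqrt(t) = sqrt(3.34) = 1.8276
C_final = 98.58 - 1.24 * 1.8276 = 96.31%

96.31%


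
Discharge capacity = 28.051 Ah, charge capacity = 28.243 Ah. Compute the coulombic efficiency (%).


eta_c = Q_dis / Q_chg * 100 = 28.051 / 28.243 * 100 = 99.32%

99.32%


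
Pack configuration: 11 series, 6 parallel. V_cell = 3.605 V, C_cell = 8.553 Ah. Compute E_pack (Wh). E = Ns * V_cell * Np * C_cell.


E = Ns * Vcell * Np * Ccell = 11 * 3.605 * 6 * 8.553 = 2035 Wh

2035 Wh


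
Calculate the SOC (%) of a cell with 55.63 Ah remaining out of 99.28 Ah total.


SOC% = 55.63 / 99.28 * 100 = 56.03%

56.03%


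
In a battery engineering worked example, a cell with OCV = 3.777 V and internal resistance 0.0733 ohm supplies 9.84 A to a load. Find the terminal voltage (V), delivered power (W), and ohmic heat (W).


Step 1: V_terminal = OCV - I*R = 3.777 - 9.84 * 0.0733 = 3.0557 V
Step 2: P_out = V_terminal * I = 3.0557 * 9.84 = 30.07 W
Step 3: Q = I^2 * R = 9.84^2 * 0.0733 = 7.097 W

V=3.0557 V, P=30.07 W, Q=7.097 W


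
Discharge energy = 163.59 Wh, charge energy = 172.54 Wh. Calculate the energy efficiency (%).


eta_e = E_dis / E_chg * 100 = 163.59 / 172.54 * 100 = 94.81%

94.81%


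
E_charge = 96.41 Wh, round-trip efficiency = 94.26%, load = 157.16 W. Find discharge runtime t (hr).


Step 1: E_discharge = eta/100 * E_charge = 94.26/100 * 96.41 = 90.876 Wh
Step 2: t = E_discharge / P = 90.876 / 157.16 = 0.5782 hr

0.5782 hr


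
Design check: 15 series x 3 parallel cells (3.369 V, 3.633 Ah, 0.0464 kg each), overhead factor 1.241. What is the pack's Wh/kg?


Step 1: V_pack = 15 * 3.369 = 50.535 V
Step 2: C_pack = 3 * 3.633 = 10.899 Ah
Step 3: E_pack = V_pack * C_pack = 50.535 * 10.899 = 550.78 Wh
Step 4: m_pack = 15 * 3 * 0.0464 * 1.241 = 2.5912 kg
Step 5: ED = E_pack / m_pack = 550.78 / 2.5912 = 212.6 Wh/kg

212.6 Wh/kg


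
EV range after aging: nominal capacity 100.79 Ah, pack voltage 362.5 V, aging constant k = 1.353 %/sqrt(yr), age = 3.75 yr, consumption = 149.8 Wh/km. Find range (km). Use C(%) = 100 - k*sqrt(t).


Step 1: capacity retention = 100 - 1.353 * sqrt(3.75) = 100 - 1.353 * 1.9365 = 97.38%
Step 2: C_now = 100.79 * 97.38/100 = 98.149 Ah
Step 3: E_pack = V * C_now = 362.5 * 98.149 = 35579 Wh
Step 4: range = E_pack / consumption = 35579 / 149.8 = 237.5 km

237.5 km


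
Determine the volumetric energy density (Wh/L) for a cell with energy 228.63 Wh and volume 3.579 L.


ED = E / V = 228.63 / 3.579 = 63.88 Wh/L

63.88 Wh/L


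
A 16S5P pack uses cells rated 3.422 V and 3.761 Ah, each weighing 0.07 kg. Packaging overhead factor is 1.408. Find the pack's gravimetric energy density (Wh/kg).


Step 1: V_pack = 16 * 3.422 = 54.752 V
Step 2: C_pack = 5 * 3.761 = 18.805 Ah
Step 3: E_pack = V_pack * C_pack = 54.752 * 18.805 = 1029.6 Wh
Step 4: m_pack = 16 * 5 * 0.07 * 1.408 = 7.8848 kg
Step 5: ED = E_pack / m_pack = 1029.6 / 7.8848 = 130.6 Wh/kg

130.6 Wh/kg


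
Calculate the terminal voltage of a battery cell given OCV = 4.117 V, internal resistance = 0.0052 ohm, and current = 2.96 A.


IR drop = 2.96 * 0.0052 = 0.015392 V
V = 4.117 - 0.015392 = 4.102 V

4.102 V


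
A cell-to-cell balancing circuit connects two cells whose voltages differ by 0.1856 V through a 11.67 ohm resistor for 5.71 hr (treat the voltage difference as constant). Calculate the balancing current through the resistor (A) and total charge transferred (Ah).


First, Ohm's law: I_bal = 0.1856 V / 11.67 ohm = 0.015904 A
Then Q = I * t = 0.015904 A * 5.71 hr = 0.09081 Ah

I=0.015904 A, Q=0.09081 Ah


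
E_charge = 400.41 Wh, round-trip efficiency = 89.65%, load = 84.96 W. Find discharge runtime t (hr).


Step 1: E_discharge = eta/100 * E_charge = 89.65/100 * 400.41 = 358.97 Wh
Step 2: t = E_discharge / P = 358.97 / 84.96 = 4.225 hr

4.225 hr


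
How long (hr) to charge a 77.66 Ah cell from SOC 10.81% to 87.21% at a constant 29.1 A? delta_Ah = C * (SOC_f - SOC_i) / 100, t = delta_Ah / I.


Step 1: dSOC = 87.21% - 10.81% = 76.4%
Step 2: delta_Ah = 77.66 * 76.4 / 100 = 59.332 Ah
Step 3: t = 59.332 / 29.1 = 2.039 hr

2.039 hr


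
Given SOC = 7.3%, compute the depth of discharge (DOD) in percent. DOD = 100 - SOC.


DOD = 100 - SOC = 100 - 7.3 = 92.7%

92.7%


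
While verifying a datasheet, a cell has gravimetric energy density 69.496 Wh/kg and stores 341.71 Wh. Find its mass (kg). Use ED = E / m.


m = E / ED = 341.71 / 69.496 = 4.917 kg

4.917 kg


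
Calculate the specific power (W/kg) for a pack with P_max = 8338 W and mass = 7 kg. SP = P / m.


Specific power = 8338 W / 7 kg = 1191 W/kg

1191 W/kg


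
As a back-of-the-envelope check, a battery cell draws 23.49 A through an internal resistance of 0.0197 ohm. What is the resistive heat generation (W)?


Q = I^2 * R = 23.49^2 * 0.0197 = 10.87 W

10.87 W


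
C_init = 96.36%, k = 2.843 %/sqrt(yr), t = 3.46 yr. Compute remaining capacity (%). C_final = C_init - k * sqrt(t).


sqrt(t) = sqrt(3.46) = 1.8601
C_final = 96.36 - 2.843 * 1.8601 = 91.07%

91.07%
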